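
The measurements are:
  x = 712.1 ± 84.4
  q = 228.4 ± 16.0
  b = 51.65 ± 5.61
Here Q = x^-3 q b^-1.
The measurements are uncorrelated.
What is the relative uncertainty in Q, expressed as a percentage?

For a monomial Q ∝ x^-3, q, b^-1, fractional errors add in quadrature:
  (-3·δx/x)² = (-3×0.119)² = 0.126;  (1·δq/q)² = (1×0.0701)² = 0.00491;  (-1·δb/b)² = (-1×0.109)² = 0.0118
δQ/Q = √(0.143) = 0.378

37.8%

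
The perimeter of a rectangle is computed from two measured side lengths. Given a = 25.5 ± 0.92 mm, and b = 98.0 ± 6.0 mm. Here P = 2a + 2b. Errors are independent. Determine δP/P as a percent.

Sums and differences: (δP)² = Σ (cᵢ δxᵢ)².
  (2·δa)² = 3.39;  (2·δb)² = 144
δP = √(147) = 12.1 mm
P = 247 mm, so δP/P = 12.1/247 = 0.0492.

4.92%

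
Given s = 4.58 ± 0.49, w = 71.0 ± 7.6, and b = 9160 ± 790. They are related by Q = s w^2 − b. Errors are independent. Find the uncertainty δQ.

Let p = s·w^2 = 23100. δp/p = √((1·δs/s)² + (2·δw/w)²) = √(0.0114 + 0.0458) = 0.239, so δp = 5530.
Q = p − b: δQ = √(δp² + δb²) = √(3.05e+07 + 6.24e+05) = 5580

5580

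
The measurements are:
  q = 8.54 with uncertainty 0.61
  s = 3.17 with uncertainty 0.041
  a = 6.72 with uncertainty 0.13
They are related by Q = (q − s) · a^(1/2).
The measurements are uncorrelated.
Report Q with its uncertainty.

Let u = q − s = 5.37. δu = √(δq² + δs²) = √(0.372 + 0.00168) = 0.611, so δu/u = 0.114.
Q is then a monomial in u, a:
δQ/Q = √((δu/u)² + (½·δa/a)²) = √(0.0130 + 9.36e-05) = 0.114
Q = 13.9, so δQ = 0.114 × 13.9 = 1.59.

13.9 ± 1.59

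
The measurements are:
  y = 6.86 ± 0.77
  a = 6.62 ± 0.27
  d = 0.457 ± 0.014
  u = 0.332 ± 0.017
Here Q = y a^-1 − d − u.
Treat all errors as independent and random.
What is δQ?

Let p = y·a^-1 = 1.04. δp/p = √((1·δy/y)² + (-1·δa/a)²) = √(0.0126 + 0.00166) = 0.119, so δp = 0.124.
Q = p − d − u: δQ = √(δp² + δd² + δu²) = √(0.0153 + 0.000196 + 0.000289) = 0.126

0.126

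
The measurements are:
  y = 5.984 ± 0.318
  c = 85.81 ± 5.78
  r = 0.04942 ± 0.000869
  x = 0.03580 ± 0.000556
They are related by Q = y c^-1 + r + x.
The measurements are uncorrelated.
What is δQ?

Let p = y·c^-1 = 0.06974. δp/p = √((1·δy/y)² + (-1·δc/c)²) = √(0.00282 + 0.00454) = 0.0858, so δp = 0.00598.
Q = p + r + x: δQ = √(δp² + δr² + δx²) = √(3.58e-05 + 7.55e-07 + 3.09e-07) = 0.00607

0.00607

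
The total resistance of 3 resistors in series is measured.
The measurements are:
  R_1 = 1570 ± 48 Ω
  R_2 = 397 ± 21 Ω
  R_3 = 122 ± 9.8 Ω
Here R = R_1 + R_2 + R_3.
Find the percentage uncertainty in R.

2.55%

R is a linear combination, so absolute uncertainties add in quadrature:
  (δR_1)² = 2300;  (δR_2)² = 441;  (δR_3)² = 96.0
δR = √(2840) = 53.3 Ω
R = 2090 Ω, so δR/R = 53.3/2090 = 0.0255.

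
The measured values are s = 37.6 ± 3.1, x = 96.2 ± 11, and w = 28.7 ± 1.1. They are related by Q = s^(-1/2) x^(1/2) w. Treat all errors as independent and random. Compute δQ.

3.68

For a monomial Q ∝ s^(-1/2), x^(1/2), w, fractional errors add in quadrature:
  (−½·δs/s)² = (-0.5×0.0824)² = 0.00170;  (½·δx/x)² = (0.5×0.114)² = 0.00327;  (1·δw/w)² = (1×0.0383)² = 0.00147
δQ/Q = √(0.00644) = 0.0802
Q = 45.9, so δQ = 0.0802 × 45.9 = 3.68.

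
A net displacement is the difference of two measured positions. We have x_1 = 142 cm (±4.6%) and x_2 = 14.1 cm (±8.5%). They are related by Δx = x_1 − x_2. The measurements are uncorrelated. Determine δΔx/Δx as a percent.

5.19%

For a sum/difference, combine absolute errors in quadrature:
  (δx_1)² = 42.7;  (δx_2)² = 1.44
δΔx = √(44.1) = 6.64 cm
Δx = 128 cm, so δΔx/Δx = 6.64/128 = 0.0519.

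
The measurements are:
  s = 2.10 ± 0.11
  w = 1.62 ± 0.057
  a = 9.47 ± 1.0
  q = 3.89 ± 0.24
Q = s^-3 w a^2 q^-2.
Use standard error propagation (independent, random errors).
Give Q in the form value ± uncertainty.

Since Q is a product/quotient, work with relative uncertainties:
  (-3·δs/s)² = (-3×0.0524)² = 0.0247;  (1·δw/w)² = (1×0.0352)² = 0.00124;  (2·δa/a)² = (2×0.106)² = 0.0446;  (-2·δq/q)² = (-2×0.0617)² = 0.0152
δQ/Q = √(0.0858) = 0.293
Q = 1.04, so δQ = 0.293 × 1.04 = 0.304.

1.04 ± 0.304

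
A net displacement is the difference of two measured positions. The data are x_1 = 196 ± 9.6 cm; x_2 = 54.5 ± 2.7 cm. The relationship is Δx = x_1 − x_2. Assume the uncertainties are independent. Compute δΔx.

9.97 cm

Sums and differences: (δΔx)² = Σ (cᵢ δxᵢ)².
  (δx_1)² = 92.2;  (δx_2)² = 7.29
δΔx = √(99.5) = 9.97 cm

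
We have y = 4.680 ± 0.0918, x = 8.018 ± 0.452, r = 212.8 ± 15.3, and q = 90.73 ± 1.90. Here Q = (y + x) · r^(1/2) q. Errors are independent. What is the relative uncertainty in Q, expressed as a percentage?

5.52%

Let u = y + x = 12.70. δu = √(δy² + δx²) = √(0.00843 + 0.204) = 0.461, so δu/u = 0.0363.
Q is then a monomial in u, r, q:
δQ/Q = √((δu/u)² + (½·δr/r)² + (1·δq/q)²) = √(0.00132 + 0.00129 + 0.000439) = 0.0552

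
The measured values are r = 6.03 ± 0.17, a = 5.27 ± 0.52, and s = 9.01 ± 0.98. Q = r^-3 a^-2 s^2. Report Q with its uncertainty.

Q is a product of powers, so relative uncertainties combine in quadrature:
  (-3·δr/r)² = (-3×0.0282)² = 0.00715;  (-2·δa/a)² = (-2×0.0987)² = 0.0389;  (2·δs/s)² = (2×0.109)² = 0.0473
δQ/Q = √(0.0934) = 0.306
Q = 0.0133, so δQ = 0.306 × 0.0133 = 0.00407.

0.0133 ± 0.00407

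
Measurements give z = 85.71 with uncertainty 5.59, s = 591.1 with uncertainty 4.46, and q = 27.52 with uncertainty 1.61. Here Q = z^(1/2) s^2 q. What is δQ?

6.11e+06

Q is a product of powers, so relative uncertainties combine in quadrature:
  (½·δz/z)² = (0.5×0.0652)² = 0.00106;  (2·δs/s)² = (2×0.00755)² = 0.000228;  (1·δq/q)² = (1×0.0585)² = 0.00342
δQ/Q = √(0.00471) = 0.0687
Q = 8.902e+07, so δQ = 0.0687 × 8.902e+07 = 6.11e+06.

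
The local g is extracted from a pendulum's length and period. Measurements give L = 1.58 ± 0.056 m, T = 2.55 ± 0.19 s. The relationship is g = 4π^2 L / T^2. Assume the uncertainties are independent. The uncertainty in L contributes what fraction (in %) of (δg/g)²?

5.35%

(δg/g)² = (1·δL/L)² + (-2·δT/T)²
  L term: (1×0.0354)² = 0.00126
  T term: (-2×0.0745)² = 0.0222
Total = 0.0235. Share from L = 0.00126/0.0235 = 0.0535.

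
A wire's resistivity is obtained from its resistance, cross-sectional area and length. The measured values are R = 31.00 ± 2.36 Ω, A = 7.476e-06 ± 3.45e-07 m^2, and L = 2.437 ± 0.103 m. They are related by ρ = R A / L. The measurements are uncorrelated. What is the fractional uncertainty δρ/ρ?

0.0985

For a monomial ρ ∝ R, A, L^-1, fractional errors add in quadrature:
  (1·δR/R)² = (1×0.0761)² = 0.00580;  (1·δA/A)² = (1×0.0461)² = 0.00213;  (-1·δL/L)² = (-1×0.0423)² = 0.00179
δρ/ρ = √(0.00971) = 0.0985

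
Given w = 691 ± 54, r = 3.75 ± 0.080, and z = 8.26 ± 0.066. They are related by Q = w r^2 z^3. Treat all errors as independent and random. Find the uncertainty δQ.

5.05e+05

Each factor contributes (exponent × relative error)² to (δQ/Q)²:
  (1·δw/w)² = (1×0.0781)² = 0.00611;  (2·δr/r)² = (2×0.0213)² = 0.00182;  (3·δz/z)² = (3×0.00799)² = 0.000575
δQ/Q = √(0.00850) = 0.0922
Q = 5.48e+06, so δQ = 0.0922 × 5.48e+06 = 5.05e+05.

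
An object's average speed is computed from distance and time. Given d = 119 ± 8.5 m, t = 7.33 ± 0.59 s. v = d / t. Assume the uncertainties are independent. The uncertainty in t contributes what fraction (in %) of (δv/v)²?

(δv/v)² = (1·δd/d)² + (-1·δt/t)²
  d term: (1×0.0714)² = 0.00510
  t term: (-1×0.0805)² = 0.00648
Total = 0.0116. Share from t = 0.00648/0.0116 = 0.559.

55.9%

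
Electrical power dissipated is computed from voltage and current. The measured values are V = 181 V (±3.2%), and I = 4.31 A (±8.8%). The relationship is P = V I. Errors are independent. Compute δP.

73.0 W

P is a product of powers, so relative uncertainties combine in quadrature:
  (1·δV/V)² = (1×0.0320)² = 0.00102;  (1·δI/I)² = (1×0.0880)² = 0.00774
δP/P = √(0.00877) = 0.0936
P = 780 W, so δP = 0.0936 × 780 = 73.0 W.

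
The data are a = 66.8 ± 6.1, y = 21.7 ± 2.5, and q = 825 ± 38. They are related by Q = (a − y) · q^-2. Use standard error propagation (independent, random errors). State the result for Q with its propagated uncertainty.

Let u = a − y = 45.1. δu = √(δa² + δy²) = √(37.2 + 6.25) = 6.59, so δu/u = 0.146.
Q is then a monomial in u, q:
δQ/Q = √((δu/u)² + (-2·δq/q)²) = √(0.0214 + 0.00849) = 0.173
Q = 6.63e-05, so δQ = 0.173 × 6.63e-05 = 1.14e-05.

(6.63 ± 1.14) × 10^-5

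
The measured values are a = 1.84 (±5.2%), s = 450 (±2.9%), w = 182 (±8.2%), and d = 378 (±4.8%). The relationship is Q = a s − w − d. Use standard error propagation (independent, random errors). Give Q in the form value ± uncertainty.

Let p = a·s = 828. δp/p = √((1·δa/a)² + (1·δs/s)²) = √(0.00270 + 0.000841) = 0.0595, so δp = 49.3.
Q = p − w − d: δQ = √(δp² + δw² + δd²) = √(2430 + 223 + 329) = 54.6
Q = 268.

268 ± 54.6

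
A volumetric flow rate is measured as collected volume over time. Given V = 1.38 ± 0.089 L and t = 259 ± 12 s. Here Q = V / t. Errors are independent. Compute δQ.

Relative error in a monomial: (δQ/Q)² = Σ (nᵢ · δxᵢ/xᵢ)².
  (1·δV/V)² = (1×0.0645)² = 0.00416;  (-1·δt/t)² = (-1×0.0463)² = 0.00215
δQ/Q = √(0.00631) = 0.0794
Q = 0.00533 L/s, so δQ = 0.0794 × 0.00533 = 0.000423 L/s.

0.000423 L/s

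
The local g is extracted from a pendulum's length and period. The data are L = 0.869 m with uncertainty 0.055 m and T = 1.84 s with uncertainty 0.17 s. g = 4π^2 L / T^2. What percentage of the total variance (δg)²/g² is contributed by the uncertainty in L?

10.5%

(δg/g)² = (1·δL/L)² + (-2·δT/T)²
  L term: (1×0.0633)² = 0.00401
  T term: (-2×0.0924)² = 0.0341
Total = 0.0382. Share from L = 0.00401/0.0382 = 0.105.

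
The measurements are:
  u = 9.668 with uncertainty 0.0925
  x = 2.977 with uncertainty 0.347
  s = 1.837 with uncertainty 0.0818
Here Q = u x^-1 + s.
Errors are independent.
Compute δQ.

0.389

Let p = u·x^-1 = 3.248. δp/p = √((1·δu/u)² + (-1·δx/x)²) = √(9.15e-05 + 0.0136) = 0.117, so δp = 0.380.
Q = p + s: δQ = √(δp² + δs²) = √(0.144 + 0.00669) = 0.389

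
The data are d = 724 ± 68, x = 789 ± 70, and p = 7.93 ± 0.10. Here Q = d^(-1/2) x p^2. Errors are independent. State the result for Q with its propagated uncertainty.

Each factor contributes (exponent × relative error)² to (δQ/Q)²:
  (−½·δd/d)² = (-0.5×0.0939)² = 0.00221;  (1·δx/x)² = (1×0.0887)² = 0.00787;  (2·δp/p)² = (2×0.0126)² = 0.000636
δQ/Q = √(0.0107) = 0.104
Q = 1840, so δQ = 0.104 × 1840 = 191.

1840 ± 191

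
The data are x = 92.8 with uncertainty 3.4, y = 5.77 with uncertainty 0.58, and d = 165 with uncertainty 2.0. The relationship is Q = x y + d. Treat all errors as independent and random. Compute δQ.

57.3

Let p = x·y = 535. δp/p = √((1·δx/x)² + (1·δy/y)²) = √(0.00134 + 0.0101) = 0.107, so δp = 57.3.
Q = p + d: δQ = √(δp² + δd²) = √(3280 + 4.00) = 57.3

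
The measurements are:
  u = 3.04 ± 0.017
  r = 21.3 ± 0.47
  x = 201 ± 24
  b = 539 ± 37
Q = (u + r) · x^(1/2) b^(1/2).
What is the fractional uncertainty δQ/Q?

Let w = u + r = 24.3. δw = √(δu² + δr²) = √(0.000289 + 0.221) = 0.470, so δw/w = 0.0193.
Q is then a monomial in w, x, b:
δQ/Q = √((δw/w)² + (½·δx/x)² + (½·δb/b)²) = √(0.000373 + 0.00356 + 0.00118) = 0.0715

0.0715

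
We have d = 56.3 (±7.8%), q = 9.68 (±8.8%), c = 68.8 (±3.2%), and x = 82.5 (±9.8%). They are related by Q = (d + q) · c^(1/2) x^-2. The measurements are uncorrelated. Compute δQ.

Let u = d + q = 66.0. δu = √(δd² + δq²) = √(19.3 + 0.726) = 4.47, so δu/u = 0.0678.
Q is then a monomial in u, c, x:
δQ/Q = √((δu/u)² + (½·δc/c)² + (-2·δx/x)²) = √(0.00460 + 0.000256 + 0.0384) = 0.208
Q = 0.0804, so δQ = 0.208 × 0.0804 = 0.0167.

0.0167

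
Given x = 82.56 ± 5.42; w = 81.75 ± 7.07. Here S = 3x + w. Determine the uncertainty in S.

17.7

S is a linear combination, so absolute uncertainties add in quadrature:
  (3·δx)² = 264;  (δw)² = 50.0
δS = √(314) = 17.7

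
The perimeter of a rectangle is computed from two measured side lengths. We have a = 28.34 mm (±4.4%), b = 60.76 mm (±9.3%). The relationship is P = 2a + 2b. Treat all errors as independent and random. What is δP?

Each term contributes (cᵢ δxᵢ)² to (δP)²:
  (2·δa)² = 6.22;  (2·δb)² = 128
δP = √(134) = 11.6 mm

11.6 mm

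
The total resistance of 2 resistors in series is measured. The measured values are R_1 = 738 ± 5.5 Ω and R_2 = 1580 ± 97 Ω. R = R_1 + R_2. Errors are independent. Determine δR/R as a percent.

For a sum/difference, combine absolute errors in quadrature:
  (δR_1)² = 30.2;  (δR_2)² = 9410
δR = √(9440) = 97.2 Ω
R = 2320 Ω, so δR/R = 97.2/2320 = 0.0419.

4.19%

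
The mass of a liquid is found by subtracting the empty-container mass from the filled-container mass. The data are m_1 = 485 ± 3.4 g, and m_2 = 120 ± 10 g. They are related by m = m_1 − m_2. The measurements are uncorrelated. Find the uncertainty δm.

10.6 g

For a sum/difference, combine absolute errors in quadrature:
  (δm_1)² = 11.6;  (δm_2)² = 100
δm = √(112) = 10.6 g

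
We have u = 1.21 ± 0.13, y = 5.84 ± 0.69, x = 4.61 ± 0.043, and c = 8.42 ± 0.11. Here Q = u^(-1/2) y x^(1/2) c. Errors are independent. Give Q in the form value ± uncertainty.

Q is a product of powers, so relative uncertainties combine in quadrature:
  (−½·δu/u)² = (-0.5×0.107)² = 0.00289;  (1·δy/y)² = (1×0.118)² = 0.0140;  (½·δx/x)² = (0.5×0.00933)² = 2.18e-05;  (1·δc/c)² = (1×0.0131)² = 0.000171
δQ/Q = √(0.0170) = 0.131
Q = 96.0, so δQ = 0.131 × 96.0 = 12.5.

96.0 ± 12.5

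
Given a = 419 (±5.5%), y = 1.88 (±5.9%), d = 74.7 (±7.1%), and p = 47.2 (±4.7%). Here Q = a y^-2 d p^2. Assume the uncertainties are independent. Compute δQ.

3.46e+06

Products/powers → add relative errors in quadrature, weighted by exponent:
  (1·δa/a)² = (1×0.0550)² = 0.00303;  (-2·δy/y)² = (-2×0.0590)² = 0.0139;  (1·δd/d)² = (1×0.0710)² = 0.00504;  (2·δp/p)² = (2×0.0470)² = 0.00884
δQ/Q = √(0.0308) = 0.176
Q = 1.97e+07, so δQ = 0.176 × 1.97e+07 = 3.46e+06.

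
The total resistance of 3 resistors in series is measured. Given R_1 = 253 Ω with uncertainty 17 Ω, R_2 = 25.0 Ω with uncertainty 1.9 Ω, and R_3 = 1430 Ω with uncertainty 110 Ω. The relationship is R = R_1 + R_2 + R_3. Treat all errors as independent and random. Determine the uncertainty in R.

111 Ω

R is a linear combination, so absolute uncertainties add in quadrature:
  (δR_1)² = 289;  (δR_2)² = 3.61;  (δR_3)² = 12100
δR = √(12400) = 111 Ω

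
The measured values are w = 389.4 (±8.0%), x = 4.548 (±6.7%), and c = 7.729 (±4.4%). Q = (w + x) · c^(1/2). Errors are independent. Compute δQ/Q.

Let u = w + x = 393.9. δu = √(δw² + δx²) = √(970 + 0.0929) = 31.2, so δu/u = 0.0791.
Q is then a monomial in u, c:
δQ/Q = √((δu/u)² + (½·δc/c)²) = √(0.00625 + 0.000484) = 0.0821

0.0821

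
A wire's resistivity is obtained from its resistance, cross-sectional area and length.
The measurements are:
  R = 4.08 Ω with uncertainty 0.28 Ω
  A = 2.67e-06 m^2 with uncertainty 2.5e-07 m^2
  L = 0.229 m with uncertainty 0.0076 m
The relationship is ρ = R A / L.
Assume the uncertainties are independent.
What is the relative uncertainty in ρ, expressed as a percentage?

12.1%

For a monomial ρ ∝ R, A, L^-1, fractional errors add in quadrature:
  (1·δR/R)² = (1×0.0686)² = 0.00471;  (1·δA/A)² = (1×0.0936)² = 0.00877;  (-1·δL/L)² = (-1×0.0332)² = 0.00110
δρ/ρ = √(0.0146) = 0.121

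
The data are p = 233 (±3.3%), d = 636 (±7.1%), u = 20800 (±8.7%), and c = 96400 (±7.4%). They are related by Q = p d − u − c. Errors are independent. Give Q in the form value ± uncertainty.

31000 ± 13700

Let w = p·d = 1.48e+05. δw/w = √((1·δp/p)² + (1·δd/d)²) = √(0.00109 + 0.00504) = 0.0783, so δw = 11600.
Q = w − u − c: δQ = √(δw² + δu² + δc²) = √(1.35e+08 + 3.27e+06 + 5.09e+07) = 13700
Q = 31000.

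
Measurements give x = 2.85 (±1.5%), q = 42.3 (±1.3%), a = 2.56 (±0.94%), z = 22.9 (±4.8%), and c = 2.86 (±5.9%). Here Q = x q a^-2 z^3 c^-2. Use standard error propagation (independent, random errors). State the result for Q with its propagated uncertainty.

27000 ± 5080

Each factor contributes (exponent × relative error)² to (δQ/Q)²:
  (1·δx/x)² = (1×0.0150)² = 0.000225;  (1·δq/q)² = (1×0.0130)² = 0.000169;  (-2·δa/a)² = (-2×0.00940)² = 0.000353;  (3·δz/z)² = (3×0.0480)² = 0.0207;  (-2·δc/c)² = (-2×0.0590)² = 0.0139
δQ/Q = √(0.0354) = 0.188
Q = 27000, so δQ = 0.188 × 27000 = 5080.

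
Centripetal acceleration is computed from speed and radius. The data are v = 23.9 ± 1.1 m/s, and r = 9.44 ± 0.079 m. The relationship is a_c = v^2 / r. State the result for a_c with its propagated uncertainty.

60.5 ± 5.59 m/s^2

Relative error in a monomial: (δa_c/a_c)² = Σ (nᵢ · δxᵢ/xᵢ)².
  (2·δv/v)² = (2×0.0460)² = 0.00847;  (-1·δr/r)² = (-1×0.00837)² = 7e-05
δa_c/a_c = √(0.00854) = 0.0924
a_c = 60.5 m/s^2, so δa_c = 0.0924 × 60.5 = 5.59 m/s^2.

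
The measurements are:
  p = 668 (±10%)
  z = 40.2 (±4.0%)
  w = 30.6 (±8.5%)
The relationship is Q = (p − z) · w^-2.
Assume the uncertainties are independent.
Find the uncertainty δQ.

Let u = p − z = 628. δu = √(δp² + δz²) = √(4460 + 2.59) = 66.8, so δu/u = 0.106.
Q is then a monomial in u, w:
δQ/Q = √((δu/u)² + (-2·δw/w)²) = √(0.0113 + 0.0289) = 0.201
Q = 0.670, so δQ = 0.201 × 0.670 = 0.134.

0.134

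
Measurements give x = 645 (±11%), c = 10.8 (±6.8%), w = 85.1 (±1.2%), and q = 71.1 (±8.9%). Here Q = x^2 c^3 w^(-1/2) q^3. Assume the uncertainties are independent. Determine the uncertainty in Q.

8.2e+12

Q is a product of powers, so relative uncertainties combine in quadrature:
  (2·δx/x)² = (2×0.110)² = 0.0484;  (3·δc/c)² = (3×0.0680)² = 0.0416;  (−½·δw/w)² = (-0.5×0.0120)² = 3.6e-05;  (3·δq/q)² = (3×0.0890)² = 0.0713
δQ/Q = √(0.161) = 0.402
Q = 2.04e+13, so δQ = 0.402 × 2.04e+13 = 8.2e+12.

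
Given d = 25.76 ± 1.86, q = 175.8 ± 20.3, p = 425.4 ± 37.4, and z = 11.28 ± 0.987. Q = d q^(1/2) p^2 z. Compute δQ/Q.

0.217

Relative error in a monomial: (δQ/Q)² = Σ (nᵢ · δxᵢ/xᵢ)².
  (1·δd/d)² = (1×0.0722)² = 0.00521;  (½·δq/q)² = (0.5×0.115)² = 0.00333;  (2·δp/p)² = (2×0.0879)² = 0.0309;  (1·δz/z)² = (1×0.0875)² = 0.00766
δQ/Q = √(0.0471) = 0.217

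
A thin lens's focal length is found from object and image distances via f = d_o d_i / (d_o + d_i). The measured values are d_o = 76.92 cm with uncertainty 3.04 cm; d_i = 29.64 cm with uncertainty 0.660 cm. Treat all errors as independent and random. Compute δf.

∂f/∂d_o = (d_i/(d_o+d_i))² = 0.0774;  ∂f/∂d_i = (d_o/(d_o+d_i))² = 0.521
δf = √((∂f/∂d_o · δd_o)² + (∂f/∂d_i · δd_i)²) = √(0.0553 + 0.118) = 0.417 cm

0.417 cm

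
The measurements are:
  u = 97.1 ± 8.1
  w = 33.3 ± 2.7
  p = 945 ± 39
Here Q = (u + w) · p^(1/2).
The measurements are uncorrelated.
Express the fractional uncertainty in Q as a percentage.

6.87%

Let h = u + w = 130. δh = √(δu² + δw²) = √(65.6 + 7.29) = 8.54, so δh/h = 0.0655.
Q is then a monomial in h, p:
δQ/Q = √((δh/h)² + (½·δp/p)²) = √(0.00429 + 0.000426) = 0.0687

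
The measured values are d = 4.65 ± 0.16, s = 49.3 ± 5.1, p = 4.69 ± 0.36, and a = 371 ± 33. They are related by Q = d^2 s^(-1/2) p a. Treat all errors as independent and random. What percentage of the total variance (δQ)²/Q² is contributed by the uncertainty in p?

(δQ/Q)² = (2·δd/d)² + (−½·δs/s)² + (1·δp/p)² + (1·δa/a)²
  d term: (2×0.0344)² = 0.00474
  s term: (-0.5×0.103)² = 0.00268
  p term: (1×0.0768)² = 0.00589
  a term: (1×0.0889)² = 0.00791
Total = 0.0212. Share from p = 0.00589/0.0212 = 0.278.

27.8%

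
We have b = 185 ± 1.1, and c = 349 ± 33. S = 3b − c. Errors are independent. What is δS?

33.2

S is a linear combination, so absolute uncertainties add in quadrature:
  (3·δb)² = 10.9;  (δc)² = 1090
δS = √(1100) = 33.2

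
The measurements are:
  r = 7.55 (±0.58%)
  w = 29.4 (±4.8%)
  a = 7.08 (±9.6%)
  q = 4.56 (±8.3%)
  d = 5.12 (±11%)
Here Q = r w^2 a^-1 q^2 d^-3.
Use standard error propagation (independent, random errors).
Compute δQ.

Since Q is a product/quotient, work with relative uncertainties:
  (1·δr/r)² = (1×0.00580)² = 3.36e-05;  (2·δw/w)² = (2×0.0480)² = 0.00922;  (-1·δa/a)² = (-1×0.0960)² = 0.00922;  (2·δq/q)² = (2×0.0830)² = 0.0276;  (-3·δd/d)² = (-3×0.110)² = 0.109
δQ/Q = √(0.155) = 0.394
Q = 143, so δQ = 0.394 × 143 = 56.2.

56.2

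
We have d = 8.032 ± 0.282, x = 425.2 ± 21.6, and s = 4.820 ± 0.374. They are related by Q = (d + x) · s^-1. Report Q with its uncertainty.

Let u = d + x = 433.2. δu = √(δd² + δx²) = √(0.0795 + 467) = 21.6, so δu/u = 0.0499.
Q is then a monomial in u, s:
δQ/Q = √((δu/u)² + (-1·δs/s)²) = √(0.00249 + 0.00602) = 0.0922
Q = 89.88, so δQ = 0.0922 × 89.88 = 8.29.

89.88 ± 8.29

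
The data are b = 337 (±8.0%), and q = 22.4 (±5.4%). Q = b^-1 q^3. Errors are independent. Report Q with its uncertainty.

Each factor contributes (exponent × relative error)² to (δQ/Q)²:
  (-1·δb/b)² = (-1×0.0800)² = 0.00640;  (3·δq/q)² = (3×0.0540)² = 0.0262
δQ/Q = √(0.0326) = 0.181
Q = 33.4, so δQ = 0.181 × 33.4 = 6.03.

33.4 ± 6.03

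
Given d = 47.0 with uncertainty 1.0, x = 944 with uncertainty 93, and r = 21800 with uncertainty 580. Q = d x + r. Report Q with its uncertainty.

Let p = d·x = 44400. δp/p = √((1·δd/d)² + (1·δx/x)²) = √(0.000453 + 0.00971) = 0.101, so δp = 4470.
Q = p + r: δQ = √(δp² + δr²) = √(2e+07 + 3.36e+05) = 4510
Q = 66200.

66200 ± 4510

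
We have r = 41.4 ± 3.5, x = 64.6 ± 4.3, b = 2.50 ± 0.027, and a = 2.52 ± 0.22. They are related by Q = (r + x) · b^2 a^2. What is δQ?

772

Let u = r + x = 106. δu = √(δr² + δx²) = √(12.2 + 18.5) = 5.54, so δu/u = 0.0523.
Q is then a monomial in u, b, a:
δQ/Q = √((δu/u)² + (2·δb/b)² + (2·δa/a)²) = √(0.00274 + 0.000467 + 0.0305) = 0.184
Q = 4210, so δQ = 0.184 × 4210 = 772.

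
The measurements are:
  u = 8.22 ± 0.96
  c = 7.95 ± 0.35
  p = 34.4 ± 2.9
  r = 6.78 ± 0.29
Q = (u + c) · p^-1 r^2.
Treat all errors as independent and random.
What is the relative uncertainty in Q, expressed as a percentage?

13.6%

Let w = u + c = 16.2. δw = √(δu² + δc²) = √(0.922 + 0.122) = 1.02, so δw/w = 0.0632.
Q is then a monomial in w, p, r:
δQ/Q = √((δw/w)² + (-1·δp/p)² + (2·δr/r)²) = √(0.00399 + 0.00711 + 0.00732) = 0.136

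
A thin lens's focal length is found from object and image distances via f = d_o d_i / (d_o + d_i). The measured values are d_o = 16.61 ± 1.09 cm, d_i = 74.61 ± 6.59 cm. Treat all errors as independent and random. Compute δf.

0.761 cm

∂f/∂d_o = (d_i/(d_o+d_i))² = 0.669;  ∂f/∂d_i = (d_o/(d_o+d_i))² = 0.0332
δf = √((∂f/∂d_o · δd_o)² + (∂f/∂d_i · δd_i)²) = √(0.532 + 0.0477) = 0.761 cm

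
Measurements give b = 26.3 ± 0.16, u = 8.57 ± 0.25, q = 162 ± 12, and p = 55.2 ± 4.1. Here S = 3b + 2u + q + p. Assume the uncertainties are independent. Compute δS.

12.7

For a sum/difference, combine absolute errors in quadrature:
  (3·δb)² = 0.230;  (2·δu)² = 0.250;  (δq)² = 144;  (δp)² = 16.8
δS = √(161) = 12.7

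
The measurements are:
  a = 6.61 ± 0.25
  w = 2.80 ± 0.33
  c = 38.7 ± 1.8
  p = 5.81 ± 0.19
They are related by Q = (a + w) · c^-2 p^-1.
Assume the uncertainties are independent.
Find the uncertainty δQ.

0.000117

Let u = a + w = 9.41. δu = √(δa² + δw²) = √(0.0625 + 0.109) = 0.414, so δu/u = 0.0440.
Q is then a monomial in u, c, p:
δQ/Q = √((δu/u)² + (-2·δc/c)² + (-1·δp/p)²) = √(0.00194 + 0.00865 + 0.00107) = 0.108
Q = 0.00108, so δQ = 0.108 × 0.00108 = 0.000117.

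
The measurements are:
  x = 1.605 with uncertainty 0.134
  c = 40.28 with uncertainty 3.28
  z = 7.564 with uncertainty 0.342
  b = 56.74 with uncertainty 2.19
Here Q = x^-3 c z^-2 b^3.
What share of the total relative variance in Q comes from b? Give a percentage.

14.7%

(δQ/Q)² = (-3·δx/x)² + (1·δc/c)² + (-2·δz/z)² + (3·δb/b)²
  x term: (-3×0.0835)² = 0.0627
  c term: (1×0.0814)² = 0.00663
  z term: (-2×0.0452)² = 0.00818
  b term: (3×0.0386)² = 0.0134
Total = 0.0909. Share from b = 0.0134/0.0909 = 0.147.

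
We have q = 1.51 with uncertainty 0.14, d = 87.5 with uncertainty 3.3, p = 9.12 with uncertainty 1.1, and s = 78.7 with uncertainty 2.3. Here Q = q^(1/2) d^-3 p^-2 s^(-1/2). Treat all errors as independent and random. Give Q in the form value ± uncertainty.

Since Q is a product/quotient, work with relative uncertainties:
  (½·δq/q)² = (0.5×0.0927)² = 0.00215;  (-3·δd/d)² = (-3×0.0377)² = 0.0128;  (-2·δp/p)² = (-2×0.121)² = 0.0582;  (−½·δs/s)² = (-0.5×0.0292)² = 0.000214
δQ/Q = √(0.0734) = 0.271
Q = 2.49e-09, so δQ = 0.271 × 2.49e-09 = 6.73e-10.

(2.49 ± 0.673) × 10^-9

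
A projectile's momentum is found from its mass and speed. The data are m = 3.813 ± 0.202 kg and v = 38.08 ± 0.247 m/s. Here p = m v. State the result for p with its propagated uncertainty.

Since p is a product/quotient, work with relative uncertainties:
  (1·δm/m)² = (1×0.0530)² = 0.00281;  (1·δv/v)² = (1×0.00649)² = 4.21e-05
δp/p = √(0.00285) = 0.0534
p = 145.2 kg·m/s, so δp = 0.0534 × 145.2 = 7.75 kg·m/s.

145.2 ± 7.75 kg·m/s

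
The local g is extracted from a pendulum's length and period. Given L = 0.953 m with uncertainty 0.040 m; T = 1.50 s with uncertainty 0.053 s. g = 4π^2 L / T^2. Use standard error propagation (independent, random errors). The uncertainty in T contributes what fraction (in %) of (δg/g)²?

73.9%

(δg/g)² = (1·δL/L)² + (-2·δT/T)²
  L term: (1×0.0420)² = 0.00176
  T term: (-2×0.0353)² = 0.00499
Total = 0.00676. Share from T = 0.00499/0.00676 = 0.739.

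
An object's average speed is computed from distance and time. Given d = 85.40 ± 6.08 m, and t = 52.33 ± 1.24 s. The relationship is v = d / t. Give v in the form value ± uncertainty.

1.632 ± 0.122 m/s

v is a product of powers, so relative uncertainties combine in quadrature:
  (1·δd/d)² = (1×0.0712)² = 0.00507;  (-1·δt/t)² = (-1×0.0237)² = 0.000561
δv/v = √(0.00563) = 0.0750
v = 1.632 m/s, so δv = 0.0750 × 1.632 = 0.122 m/s.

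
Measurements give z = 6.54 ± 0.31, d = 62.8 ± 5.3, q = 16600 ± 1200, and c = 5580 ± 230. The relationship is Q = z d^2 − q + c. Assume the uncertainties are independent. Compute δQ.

Let p = z·d^2 = 25800. δp/p = √((1·δz/z)² + (2·δd/d)²) = √(0.00225 + 0.0285) = 0.175, so δp = 4520.
Q = p − q + c: δQ = √(δp² + δq² + δc²) = √(2.04e+07 + 1.44e+06 + 52900) = 4680

4680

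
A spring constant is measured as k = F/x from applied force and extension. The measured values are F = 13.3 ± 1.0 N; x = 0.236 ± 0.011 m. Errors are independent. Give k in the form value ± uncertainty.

56.4 ± 4.99 N/m

Products/powers → add relative errors in quadrature, weighted by exponent:
  (1·δF/F)² = (1×0.0752)² = 0.00565;  (-1·δx/x)² = (-1×0.0466)² = 0.00217
δk/k = √(0.00783) = 0.0885
k = 56.4 N/m, so δk = 0.0885 × 56.4 = 4.99 N/m.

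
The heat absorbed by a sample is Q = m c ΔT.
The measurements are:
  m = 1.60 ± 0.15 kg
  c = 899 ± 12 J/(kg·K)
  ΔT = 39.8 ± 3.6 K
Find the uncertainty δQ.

7500 J

For a monomial Q ∝ m, c, ΔT, fractional errors add in quadrature:
  (1·δm/m)² = (1×0.0937)² = 0.00879;  (1·δc/c)² = (1×0.0133)² = 0.000178;  (1·δΔT/ΔT)² = (1×0.0905)² = 0.00818
δQ/Q = √(0.0171) = 0.131
Q = 57200 J, so δQ = 0.131 × 57200 = 7500 J.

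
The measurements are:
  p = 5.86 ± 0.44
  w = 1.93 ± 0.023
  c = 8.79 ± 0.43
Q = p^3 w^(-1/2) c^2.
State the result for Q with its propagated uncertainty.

Since Q is a product/quotient, work with relative uncertainties:
  (3·δp/p)² = (3×0.0751)² = 0.0507;  (−½·δw/w)² = (-0.5×0.0119)² = 3.55e-05;  (2·δc/c)² = (2×0.0489)² = 0.00957
δQ/Q = √(0.0603) = 0.246
Q = 11200, so δQ = 0.246 × 11200 = 2750.

11200 ± 2750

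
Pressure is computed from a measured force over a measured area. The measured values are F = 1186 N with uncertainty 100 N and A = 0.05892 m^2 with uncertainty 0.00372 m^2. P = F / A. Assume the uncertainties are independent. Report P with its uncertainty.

Each factor contributes (exponent × relative error)² to (δP/P)²:
  (1·δF/F)² = (1×0.0843)² = 0.00711;  (-1·δA/A)² = (-1×0.0631)² = 0.00399
δP/P = √(0.0111) = 0.105
P = 20130 Pa, so δP = 0.105 × 20130 = 2120 Pa.

20130 ± 2120 Pa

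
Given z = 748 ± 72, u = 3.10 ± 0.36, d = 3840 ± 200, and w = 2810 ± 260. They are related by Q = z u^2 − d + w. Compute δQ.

Let p = z·u^2 = 7190. δp/p = √((1·δz/z)² + (2·δu/u)²) = √(0.00927 + 0.0539) = 0.251, so δp = 1810.
Q = p − d + w: δQ = √(δp² + δd² + δw²) = √(3.27e+06 + 40000 + 67600) = 1840

1840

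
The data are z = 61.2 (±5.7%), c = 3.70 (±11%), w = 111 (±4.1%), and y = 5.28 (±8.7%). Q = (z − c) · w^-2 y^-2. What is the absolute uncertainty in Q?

Let u = z − c = 57.5. δu = √(δz² + δc²) = √(12.2 + 0.166) = 3.51, so δu/u = 0.0611.
Q is then a monomial in u, w, y:
δQ/Q = √((δu/u)² + (-2·δw/w)² + (-2·δy/y)²) = √(0.00373 + 0.00672 + 0.0303) = 0.202
Q = 0.000167, so δQ = 0.202 × 0.000167 = 3.38e-05.

3.38e-05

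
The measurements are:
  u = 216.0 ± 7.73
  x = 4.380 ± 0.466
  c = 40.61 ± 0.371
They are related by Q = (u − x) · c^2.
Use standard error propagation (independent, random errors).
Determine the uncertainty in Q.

14300

Let w = u − x = 211.6. δw = √(δu² + δx²) = √(59.8 + 0.217) = 7.74, so δw/w = 0.0366.
Q is then a monomial in w, c:
δQ/Q = √((δw/w)² + (2·δc/c)²) = √(0.00134 + 0.000334) = 0.0409
Q = 349000, so δQ = 0.0409 × 349000 = 14300.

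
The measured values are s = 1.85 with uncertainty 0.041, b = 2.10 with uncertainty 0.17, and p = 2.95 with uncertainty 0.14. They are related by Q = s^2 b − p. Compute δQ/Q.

Let w = s^2·b = 7.19. δw/w = √((2·δs/s)² + (1·δb/b)²) = √(0.00196 + 0.00655) = 0.0923, so δw = 0.663.
Q = w − p: δQ = √(δw² + δp²) = √(0.440 + 0.0196) = 0.678
Q = 4.24, so δQ/Q = 0.678/4.24 = 0.160.

0.160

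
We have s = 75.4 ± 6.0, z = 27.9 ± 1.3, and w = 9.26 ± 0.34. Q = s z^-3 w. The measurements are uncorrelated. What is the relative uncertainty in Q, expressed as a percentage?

16.5%

Each factor contributes (exponent × relative error)² to (δQ/Q)²:
  (1·δs/s)² = (1×0.0796)² = 0.00633;  (-3·δz/z)² = (-3×0.0466)² = 0.0195;  (1·δw/w)² = (1×0.0367)² = 0.00135
δQ/Q = √(0.0272) = 0.165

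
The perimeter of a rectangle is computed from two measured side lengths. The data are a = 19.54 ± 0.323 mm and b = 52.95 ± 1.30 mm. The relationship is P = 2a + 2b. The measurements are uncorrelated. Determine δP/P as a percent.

P is a linear combination, so absolute uncertainties add in quadrature:
  (2·δa)² = 0.417;  (2·δb)² = 6.76
δP = √(7.18) = 2.68 mm
P = 145.0 mm, so δP/P = 2.68/145.0 = 0.0185.

1.85%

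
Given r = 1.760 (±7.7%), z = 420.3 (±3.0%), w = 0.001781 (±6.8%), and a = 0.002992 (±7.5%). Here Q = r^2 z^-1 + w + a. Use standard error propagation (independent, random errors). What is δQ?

0.00118

Let p = r^2·z^-1 = 0.007370. δp/p = √((2·δr/r)² + (-1·δz/z)²) = √(0.0237 + 0.000900) = 0.157, so δp = 0.00116.
Q = p + w + a: δQ = √(δp² + δw² + δa²) = √(1.34e-06 + 1.47e-08 + 5.04e-08) = 0.00118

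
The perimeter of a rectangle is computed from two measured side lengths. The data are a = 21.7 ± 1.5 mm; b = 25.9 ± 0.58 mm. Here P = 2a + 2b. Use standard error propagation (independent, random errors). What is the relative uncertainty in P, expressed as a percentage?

3.38%

Sums and differences: (δP)² = Σ (cᵢ δxᵢ)².
  (2·δa)² = 9.00;  (2·δb)² = 1.35
δP = √(10.3) = 3.22 mm
P = 95.2 mm, so δP/P = 3.22/95.2 = 0.0338.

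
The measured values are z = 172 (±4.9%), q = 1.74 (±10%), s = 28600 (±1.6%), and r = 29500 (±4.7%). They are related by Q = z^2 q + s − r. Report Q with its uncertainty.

50600 ± 7350

Let p = z^2·q = 51500. δp/p = √((2·δz/z)² + (1·δq/q)²) = √(0.00960 + 0.0100) = 0.140, so δp = 7210.
Q = p + s − r: δQ = √(δp² + δs² + δr²) = √(5.19e+07 + 2.09e+05 + 1.92e+06) = 7350
Q = 50600.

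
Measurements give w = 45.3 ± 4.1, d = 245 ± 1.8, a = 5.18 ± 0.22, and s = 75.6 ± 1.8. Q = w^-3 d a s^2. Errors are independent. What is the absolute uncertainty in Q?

For a monomial Q ∝ w^-3, d, a, s^2, fractional errors add in quadrature:
  (-3·δw/w)² = (-3×0.0905)² = 0.0737;  (1·δd/d)² = (1×0.00735)² = 5.4e-05;  (1·δa/a)² = (1×0.0425)² = 0.00180;  (2·δs/s)² = (2×0.0238)² = 0.00227
δQ/Q = √(0.0779) = 0.279
Q = 78.0, so δQ = 0.279 × 78.0 = 21.8.

21.8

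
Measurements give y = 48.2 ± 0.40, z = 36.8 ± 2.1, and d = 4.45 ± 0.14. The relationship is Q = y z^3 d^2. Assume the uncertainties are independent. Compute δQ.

For a monomial Q ∝ y, z^3, d^2, fractional errors add in quadrature:
  (1·δy/y)² = (1×0.00830)² = 6.89e-05;  (3·δz/z)² = (3×0.0571)² = 0.0293;  (2·δd/d)² = (2×0.0315)² = 0.00396
δQ/Q = √(0.0333) = 0.183
Q = 4.76e+07, so δQ = 0.183 × 4.76e+07 = 8.68e+06.

8.68e+06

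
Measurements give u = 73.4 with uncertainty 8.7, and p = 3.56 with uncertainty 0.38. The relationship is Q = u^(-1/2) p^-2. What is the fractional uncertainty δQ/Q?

0.222

Q is a product of powers, so relative uncertainties combine in quadrature:
  (−½·δu/u)² = (-0.5×0.119)² = 0.00351;  (-2·δp/p)² = (-2×0.107)² = 0.0456
δQ/Q = √(0.0491) = 0.222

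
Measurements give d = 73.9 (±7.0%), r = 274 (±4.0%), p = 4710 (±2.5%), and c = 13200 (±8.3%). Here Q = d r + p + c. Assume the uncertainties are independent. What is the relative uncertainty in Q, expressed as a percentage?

Let w = d·r = 20200. δw/w = √((1·δd/d)² + (1·δr/r)²) = √(0.00490 + 0.00160) = 0.0806, so δw = 1630.
Q = w + p + c: δQ = √(δw² + δp² + δc²) = √(2.67e+06 + 13900 + 1.2e+06) = 1970
Q = 38200, so δQ/Q = 1970/38200 = 0.0516.

5.16%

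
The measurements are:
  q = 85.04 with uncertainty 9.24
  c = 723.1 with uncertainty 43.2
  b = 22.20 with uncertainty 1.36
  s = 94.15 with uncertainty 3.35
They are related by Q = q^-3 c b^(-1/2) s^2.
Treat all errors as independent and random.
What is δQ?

Relative error in a monomial: (δQ/Q)² = Σ (nᵢ · δxᵢ/xᵢ)².
  (-3·δq/q)² = (-3×0.109)² = 0.106;  (1·δc/c)² = (1×0.0597)² = 0.00357;  (−½·δb/b)² = (-0.5×0.0613)² = 0.000938;  (2·δs/s)² = (2×0.0356)² = 0.00506
δQ/Q = √(0.116) = 0.340
Q = 2.212, so δQ = 0.340 × 2.212 = 0.753.

0.753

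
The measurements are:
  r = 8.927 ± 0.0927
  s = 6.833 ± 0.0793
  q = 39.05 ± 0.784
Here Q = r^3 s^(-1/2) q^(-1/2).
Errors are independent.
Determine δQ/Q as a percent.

For a monomial Q ∝ r^3, s^(-1/2), q^(-1/2), fractional errors add in quadrature:
  (3·δr/r)² = (3×0.0104)² = 0.000970;  (−½·δs/s)² = (-0.5×0.0116)² = 3.37e-05;  (−½·δq/q)² = (-0.5×0.0201)² = 0.000101
δQ/Q = √(0.00110) = 0.0332

3.32%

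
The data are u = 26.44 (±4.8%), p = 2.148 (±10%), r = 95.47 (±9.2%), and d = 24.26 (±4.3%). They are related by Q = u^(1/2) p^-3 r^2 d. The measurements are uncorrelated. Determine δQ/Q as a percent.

35.5%

Since Q is a product/quotient, work with relative uncertainties:
  (½·δu/u)² = (0.5×0.0480)² = 0.000576;  (-3·δp/p)² = (-3×0.100)² = 0.0900;  (2·δr/r)² = (2×0.0920)² = 0.0339;  (1·δd/d)² = (1×0.0430)² = 0.00185
δQ/Q = √(0.126) = 0.355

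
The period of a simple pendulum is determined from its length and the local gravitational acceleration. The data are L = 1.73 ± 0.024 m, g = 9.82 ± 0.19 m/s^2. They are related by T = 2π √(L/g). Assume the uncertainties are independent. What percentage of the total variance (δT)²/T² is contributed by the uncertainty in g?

66.0%

(δT/T)² = (½·δL/L)² + (−½·δg/g)²
  L term: (0.5×0.0139)² = 4.81e-05
  g term: (-0.5×0.0193)² = 9.36e-05
Total = 0.000142. Share from g = 9.36e-05/0.000142 = 0.660.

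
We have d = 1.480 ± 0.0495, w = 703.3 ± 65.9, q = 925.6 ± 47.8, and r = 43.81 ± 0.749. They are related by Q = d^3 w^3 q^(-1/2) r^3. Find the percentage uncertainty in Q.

30.4%

For a monomial Q ∝ d^3, w^3, q^(-1/2), r^3, fractional errors add in quadrature:
  (3·δd/d)² = (3×0.0334)² = 0.0101;  (3·δw/w)² = (3×0.0937)² = 0.0790;  (−½·δq/q)² = (-0.5×0.0516)² = 0.000667;  (3·δr/r)² = (3×0.0171)² = 0.00263
δQ/Q = √(0.0924) = 0.304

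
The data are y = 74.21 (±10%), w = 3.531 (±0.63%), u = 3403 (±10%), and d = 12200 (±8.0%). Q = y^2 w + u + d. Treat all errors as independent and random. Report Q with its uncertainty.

35050 ± 4030

Let p = y^2·w = 19450. δp/p = √((2·δy/y)² + (1·δw/w)²) = √(0.0400 + 3.97e-05) = 0.200, so δp = 3890.
Q = p + u + d: δQ = √(δp² + δu² + δd²) = √(1.51e+07 + 1.16e+05 + 9.53e+05) = 4030
Q = 35050.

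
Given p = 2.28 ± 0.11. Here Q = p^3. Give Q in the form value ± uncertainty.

11.9 ± 1.72

Relative error in a monomial: (δQ/Q)² = Σ (nᵢ · δxᵢ/xᵢ)².
  (3·δp/p)² = (3×0.0482)² = 0.0209
δQ/Q = √(0.0209) = 0.145
Q = 11.9, so δQ = 0.145 × 11.9 = 1.72.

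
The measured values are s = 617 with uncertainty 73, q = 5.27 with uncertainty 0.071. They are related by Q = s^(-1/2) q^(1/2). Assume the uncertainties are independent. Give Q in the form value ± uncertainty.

For a monomial Q ∝ s^(-1/2), q^(1/2), fractional errors add in quadrature:
  (−½·δs/s)² = (-0.5×0.118)² = 0.00350;  (½·δq/q)² = (0.5×0.0135)² = 4.54e-05
δQ/Q = √(0.00354) = 0.0595
Q = 0.0924, so δQ = 0.0595 × 0.0924 = 0.00550.

0.0924 ± 0.00550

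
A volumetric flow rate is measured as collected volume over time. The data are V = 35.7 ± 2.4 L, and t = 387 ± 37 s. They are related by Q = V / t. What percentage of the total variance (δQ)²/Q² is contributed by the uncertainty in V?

(δQ/Q)² = (1·δV/V)² + (-1·δt/t)²
  V term: (1×0.0672)² = 0.00452
  t term: (-1×0.0956)² = 0.00914
Total = 0.0137. Share from V = 0.00452/0.0137 = 0.331.

33.1%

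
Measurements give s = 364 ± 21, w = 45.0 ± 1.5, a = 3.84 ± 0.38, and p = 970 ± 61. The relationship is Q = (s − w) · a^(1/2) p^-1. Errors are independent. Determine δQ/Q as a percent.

10.4%

Let u = s − w = 319. δu = √(δs² + δw²) = √(441 + 2.25) = 21.1, so δu/u = 0.0660.
Q is then a monomial in u, a, p:
δQ/Q = √((δu/u)² + (½·δa/a)² + (-1·δp/p)²) = √(0.00436 + 0.00245 + 0.00395) = 0.104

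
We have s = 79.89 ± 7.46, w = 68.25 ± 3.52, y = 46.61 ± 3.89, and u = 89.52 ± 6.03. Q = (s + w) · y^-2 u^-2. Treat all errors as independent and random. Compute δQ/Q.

Let h = s + w = 148.1. δh = √(δs² + δw²) = √(55.7 + 12.4) = 8.25, so δh/h = 0.0557.
Q is then a monomial in h, y, u:
δQ/Q = √((δh/h)² + (-2·δy/y)² + (-2·δu/u)²) = √(0.00310 + 0.0279 + 0.0181) = 0.222

0.222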